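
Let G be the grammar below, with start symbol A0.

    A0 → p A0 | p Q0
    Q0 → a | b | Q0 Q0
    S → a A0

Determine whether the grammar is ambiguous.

Ambiguous

Witness: p a a a

Derivation 1: A0 ⇒ p Q0 ⇒ p Q0 Q0 ⇒ p a Q0 ⇒ p a Q0 Q0 ⇒ p a a Q0 ⇒ p a a a
Derivation 2: A0 ⇒ p Q0 ⇒ p Q0 Q0 ⇒ p Q0 Q0 Q0 ⇒ p a Q0 Q0 ⇒ p a a Q0 ⇒ p a a a

Two distinct leftmost derivations for the same string.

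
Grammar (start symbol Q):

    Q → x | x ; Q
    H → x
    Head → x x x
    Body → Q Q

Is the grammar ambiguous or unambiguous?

Unambiguous

Only Q is reachable from Q; ignoring the rest: The reachable grammar is A → atom sep A | atom. Each atom is followed by either the separator (recurse) or end-of-string (stop) — no choice point.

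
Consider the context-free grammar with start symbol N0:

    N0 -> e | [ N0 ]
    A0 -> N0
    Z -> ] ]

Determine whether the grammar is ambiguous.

Only N0 is reachable from N0; ignoring the rest: L(N0) is { openⁿ atom closeⁿ : n ≥ 0 }. The bracket depth fixes n, and the derivation is forced at every step.

Unambiguous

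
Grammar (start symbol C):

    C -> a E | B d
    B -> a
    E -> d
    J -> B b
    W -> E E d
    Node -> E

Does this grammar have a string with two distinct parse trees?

Ambiguous

Witness: a d

Derivation 1: C ⇒ a E ⇒ a d
Derivation 2: C ⇒ B d ⇒ a d

Two distinct leftmost derivations for the same string.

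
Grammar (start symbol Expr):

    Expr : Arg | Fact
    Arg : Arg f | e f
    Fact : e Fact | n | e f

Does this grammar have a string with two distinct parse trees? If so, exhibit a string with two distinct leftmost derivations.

Ambiguous

Witness: e f

Derivation 1: Expr ⇒ Arg ⇒ e f
Derivation 2: Expr ⇒ Fact ⇒ e f

Two distinct leftmost derivations for the same string.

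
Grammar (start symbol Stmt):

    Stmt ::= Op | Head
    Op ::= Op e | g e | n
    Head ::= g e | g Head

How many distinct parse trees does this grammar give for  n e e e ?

1

Parse trees for n e e e:
  [Stmt [Op [Op [Op [Op n] e] e] e]]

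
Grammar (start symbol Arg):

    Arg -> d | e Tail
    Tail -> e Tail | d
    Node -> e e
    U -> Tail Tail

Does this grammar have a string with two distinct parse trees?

Unambiguous

(Node, U are unreachable from Arg, so their rules don't affect L(Arg).) Restricted to the reachable nonterminals, every rule has the form A → t or A → t B, and no two rules for the same A share a first terminal. The grammar encodes a DFA — one run per string.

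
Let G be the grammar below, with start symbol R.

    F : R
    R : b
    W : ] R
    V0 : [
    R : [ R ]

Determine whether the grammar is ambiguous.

(W, V0, F are unreachable from R, so their rules don't affect L(R).) Each string is a nest of matched brackets around a single atom. An opening bracket forces the recursive rule; an atom forces the base rule.

Unambiguous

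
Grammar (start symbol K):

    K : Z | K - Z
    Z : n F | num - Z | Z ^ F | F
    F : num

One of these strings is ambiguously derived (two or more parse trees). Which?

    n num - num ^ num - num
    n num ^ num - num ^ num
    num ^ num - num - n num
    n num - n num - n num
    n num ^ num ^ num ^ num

num ^ num - num - n num

n num - num ^ num - num: 1 tree
n num ^ num - num ^ num: 1 tree
num ^ num - num - n num: 2 trees
n num - n num - n num: 1 tree
n num ^ num ^ num ^ num: 1 tree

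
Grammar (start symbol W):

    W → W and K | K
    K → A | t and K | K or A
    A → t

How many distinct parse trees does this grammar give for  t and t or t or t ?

Parse trees for t and t or t or t:
  [W [W [K [A t]]] and [K [K [K [A t]] or [A t]] or [A t]]]
  [W [K t and [K [K [K [A t]] or [A t]] or [A t]]]]
  [W [K [K t and [K [K [A t]] or [A t]]] or [A t]]]
  [W [K [K [K t and [K [A t]]] or [A t]] or [A t]]]

4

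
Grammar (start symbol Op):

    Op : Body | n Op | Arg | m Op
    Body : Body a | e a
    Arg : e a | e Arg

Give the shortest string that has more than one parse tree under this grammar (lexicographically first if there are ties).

length 2: e a has 2 parse trees

Two derivations of e a:
  Op ⇒ Body ⇒ e a
  Op ⇒ Arg ⇒ e a

e a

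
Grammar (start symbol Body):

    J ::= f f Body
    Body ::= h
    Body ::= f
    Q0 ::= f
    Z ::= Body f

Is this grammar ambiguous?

Unambiguous

Only Body is reachable from Body; ignoring the rest: Each reachable nonterminal has at most one production per leading terminal, and all productions are right-linear; the derivation is determined token-by-token.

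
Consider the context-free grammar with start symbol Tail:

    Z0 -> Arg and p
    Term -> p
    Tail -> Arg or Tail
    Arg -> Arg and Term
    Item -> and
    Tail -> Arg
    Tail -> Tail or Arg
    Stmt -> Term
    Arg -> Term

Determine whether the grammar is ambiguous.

Witness: p or p

Derivation 1: Tail ⇒ Arg or Tail ⇒ Term or Tail ⇒ p or Tail ⇒ p or Arg ⇒ p or Term ⇒ p or p
Derivation 2: Tail ⇒ Tail or Arg ⇒ Arg or Arg ⇒ Term or Arg ⇒ p or Arg ⇒ p or Term ⇒ p or p

Two distinct leftmost derivations for the same string.

Ambiguous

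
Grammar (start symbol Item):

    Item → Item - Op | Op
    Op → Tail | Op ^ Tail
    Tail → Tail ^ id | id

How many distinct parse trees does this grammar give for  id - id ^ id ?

Parse trees for id - id ^ id:
  [Item [Item [Op [Tail id]]] - [Op [Tail [Tail id] ^ id]]]
  [Item [Item [Op [Tail id]]] - [Op [Op [Tail id]] ^ [Tail id]]]

2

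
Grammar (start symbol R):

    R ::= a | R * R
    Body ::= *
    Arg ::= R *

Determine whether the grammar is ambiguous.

Witness: a * a * a

Derivation 1: R ⇒ R * R ⇒ a * R ⇒ a * R * R ⇒ a * a * R ⇒ a * a * a
Derivation 2: R ⇒ R * R ⇒ R * R * R ⇒ a * R * R ⇒ a * a * R ⇒ a * a * a

Two distinct leftmost derivations for the same string.

Ambiguous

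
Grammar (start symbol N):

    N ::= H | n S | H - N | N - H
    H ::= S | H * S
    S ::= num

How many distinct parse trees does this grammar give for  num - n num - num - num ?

3

Parse trees for num - n num - num - num:
  [N [H [S num]] - [N [N [N n [S num]] - [H [S num]]] - [H [S num]]]]
  [N [N [H [S num]] - [N [N n [S num]] - [H [S num]]]] - [H [S num]]]
  [N [N [N [H [S num]] - [N n [S num]]] - [H [S num]]] - [H [S num]]]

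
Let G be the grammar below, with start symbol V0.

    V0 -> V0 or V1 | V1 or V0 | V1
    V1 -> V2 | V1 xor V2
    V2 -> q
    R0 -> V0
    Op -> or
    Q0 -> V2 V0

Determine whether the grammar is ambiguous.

Ambiguous

Witness: q or q

Derivation 1: V0 ⇒ V0 or V1 ⇒ V1 or V1 ⇒ V2 or V1 ⇒ q or V1 ⇒ q or V2 ⇒ q or q
Derivation 2: V0 ⇒ V1 or V0 ⇒ V2 or V0 ⇒ q or V0 ⇒ q or V1 ⇒ q or V2 ⇒ q or q

Two distinct leftmost derivations for the same string.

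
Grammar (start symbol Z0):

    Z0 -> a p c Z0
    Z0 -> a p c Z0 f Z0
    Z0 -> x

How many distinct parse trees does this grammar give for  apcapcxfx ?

Parse trees for apcapcxfx:
  [Z0 a p c [Z0 a p c [Z0 x] f [Z0 x]]]
  [Z0 a p c [Z0 a p c [Z0 x]] f [Z0 x]]

2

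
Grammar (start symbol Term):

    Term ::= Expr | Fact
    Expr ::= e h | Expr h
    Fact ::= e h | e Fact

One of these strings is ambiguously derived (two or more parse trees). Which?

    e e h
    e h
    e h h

e e h: 1 tree
e h: 2 trees
e h h: 1 tree

e h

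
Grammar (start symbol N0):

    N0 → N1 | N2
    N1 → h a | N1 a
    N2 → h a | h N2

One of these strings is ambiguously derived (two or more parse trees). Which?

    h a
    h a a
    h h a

h a

h a: 2 trees
h a a: 1 tree
h h a: 1 tree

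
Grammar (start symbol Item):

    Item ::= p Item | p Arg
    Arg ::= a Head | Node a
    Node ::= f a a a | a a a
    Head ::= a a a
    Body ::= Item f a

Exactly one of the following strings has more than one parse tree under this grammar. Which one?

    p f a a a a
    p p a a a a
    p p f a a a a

p f a a a a: 1 tree
p p a a a a: 2 trees
p p f a a a a: 1 tree

p p a a a a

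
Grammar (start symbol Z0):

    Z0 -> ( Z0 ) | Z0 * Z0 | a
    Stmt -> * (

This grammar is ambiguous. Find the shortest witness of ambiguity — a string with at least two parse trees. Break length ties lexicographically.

a * a * a

length 1: no string has ≥2 trees
length 3: no string has ≥2 trees
length 5: a * a * a has 2 parse trees

Two derivations of a * a * a:
  Z0 ⇒ Z0 * Z0 ⇒ Z0 * Z0 * Z0 ⇒ a * Z0 * Z0 ⇒ a * a * Z0 ⇒ a * a * a
  Z0 ⇒ Z0 * Z0 ⇒ a * Z0 ⇒ a * Z0 * Z0 ⇒ a * a * Z0 ⇒ a * a * a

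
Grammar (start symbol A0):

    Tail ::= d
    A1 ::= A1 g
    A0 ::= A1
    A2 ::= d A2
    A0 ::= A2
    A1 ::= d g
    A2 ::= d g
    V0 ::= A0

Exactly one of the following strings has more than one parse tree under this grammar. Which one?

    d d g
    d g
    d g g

d d g: 1 tree
d g: 2 trees
d g g: 1 tree

d g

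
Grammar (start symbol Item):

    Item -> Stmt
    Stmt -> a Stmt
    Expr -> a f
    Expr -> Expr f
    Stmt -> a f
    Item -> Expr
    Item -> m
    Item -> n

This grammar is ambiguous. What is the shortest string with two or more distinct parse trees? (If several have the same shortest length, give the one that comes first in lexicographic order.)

a f

length 1: no string has ≥2 trees
length 2: a f has 2 parse trees

Two derivations of a f:
  Item ⇒ Stmt ⇒ a f
  Item ⇒ Expr ⇒ a f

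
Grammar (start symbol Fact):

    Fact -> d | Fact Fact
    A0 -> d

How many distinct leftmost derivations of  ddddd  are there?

Parse trees for ddddd (showing first 6 of 14):
  [Fact [Fact d] [Fact [Fact d] [Fact [Fact d] [Fact [Fact d] [Fact d]]]]]
  [Fact [Fact d] [Fact [Fact d] [Fact [Fact [Fact d] [Fact d]] [Fact d]]]]
  [Fact [Fact d] [Fact [Fact [Fact d] [Fact d]] [Fact [Fact d] [Fact d]]]]
  [Fact [Fact d] [Fact [Fact [Fact d] [Fact [Fact d] [Fact d]]] [Fact d]]]
  [Fact [Fact d] [Fact [Fact [Fact [Fact d] [Fact d]] [Fact d]] [Fact d]]]
  [Fact [Fact [Fact d] [Fact d]] [Fact [Fact d] [Fact [Fact d] [Fact d]]]]

14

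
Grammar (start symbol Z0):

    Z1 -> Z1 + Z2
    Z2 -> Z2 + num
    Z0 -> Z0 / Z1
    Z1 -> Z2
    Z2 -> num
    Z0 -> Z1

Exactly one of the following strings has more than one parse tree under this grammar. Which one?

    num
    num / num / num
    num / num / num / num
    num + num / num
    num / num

num + num / num

num: 1 tree
num / num / num: 1 tree
num / num / num / num: 1 tree
num + num / num: 2 trees
num / num: 1 tree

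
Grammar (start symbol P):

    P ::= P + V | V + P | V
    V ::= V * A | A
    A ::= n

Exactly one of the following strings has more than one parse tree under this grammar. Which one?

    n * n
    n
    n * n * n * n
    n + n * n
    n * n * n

n * n: 1 tree
n: 1 tree
n * n * n * n: 1 tree
n + n * n: 2 trees
n * n * n: 1 tree

n + n * n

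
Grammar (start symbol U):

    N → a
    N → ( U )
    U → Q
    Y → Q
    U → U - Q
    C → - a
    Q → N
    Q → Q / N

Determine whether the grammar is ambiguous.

(Y, C are unreachable from U, so their rules don't affect L(U).) This is a standard precedence ladder (U over Q over N), with each level left-recursive on its own operator ('-' at U, '/' at Q). That structure is LR(1), hence unambiguous.

Unambiguous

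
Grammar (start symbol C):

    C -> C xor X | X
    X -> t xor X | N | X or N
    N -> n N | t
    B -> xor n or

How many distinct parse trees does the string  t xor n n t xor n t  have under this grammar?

Parse trees for t xor n n t xor n t:
  [C [C [C [X [N t]]] xor [X [N n [N n [N t]]]]] xor [X [N n [N t]]]]
  [C [C [X t xor [X [N n [N n [N t]]]]]] xor [X [N n [N t]]]]

2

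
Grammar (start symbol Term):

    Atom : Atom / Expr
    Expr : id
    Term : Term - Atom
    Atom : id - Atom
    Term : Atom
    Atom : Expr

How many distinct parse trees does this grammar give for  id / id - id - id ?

Parse trees for id / id - id - id:
  [Term [Term [Atom [Atom [Expr id]] / [Expr id]]] - [Atom id - [Atom [Expr id]]]]
  [Term [Term [Term [Atom [Atom [Expr id]] / [Expr id]]] - [Atom [Expr id]]] - [Atom [Expr id]]]

2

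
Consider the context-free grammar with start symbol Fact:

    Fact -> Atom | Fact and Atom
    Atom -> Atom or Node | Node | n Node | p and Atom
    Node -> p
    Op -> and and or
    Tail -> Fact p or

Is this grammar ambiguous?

Ambiguous

Witness: p and p

Derivation 1: Fact ⇒ Atom ⇒ p and Atom ⇒ p and Node ⇒ p and p
Derivation 2: Fact ⇒ Fact and Atom ⇒ Atom and Atom ⇒ Node and Atom ⇒ p and Atom ⇒ p and Node ⇒ p and p

Two distinct leftmost derivations for the same string.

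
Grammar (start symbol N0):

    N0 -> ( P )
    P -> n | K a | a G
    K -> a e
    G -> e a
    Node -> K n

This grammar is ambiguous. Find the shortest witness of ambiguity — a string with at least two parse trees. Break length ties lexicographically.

length 3: no string has ≥2 trees
length 5: ( a e a ) has 2 parse trees

Two derivations of ( a e a ):
  N0 ⇒ ( P ) ⇒ ( K a ) ⇒ ( a e a )
  N0 ⇒ ( P ) ⇒ ( a G ) ⇒ ( a e a )

( a e a )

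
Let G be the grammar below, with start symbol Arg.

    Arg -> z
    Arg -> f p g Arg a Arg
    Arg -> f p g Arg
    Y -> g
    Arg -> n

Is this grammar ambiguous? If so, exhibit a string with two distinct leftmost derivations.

Witness: f p g f p g n a n

Derivation 1: Arg ⇒ f p g Arg a Arg ⇒ f p g f p g Arg a Arg ⇒ f p g f p g n a Arg ⇒ f p g f p g n a n
Derivation 2: Arg ⇒ f p g Arg ⇒ f p g f p g Arg a Arg ⇒ f p g f p g n a Arg ⇒ f p g f p g n a n

Two distinct leftmost derivations for the same string.

Ambiguous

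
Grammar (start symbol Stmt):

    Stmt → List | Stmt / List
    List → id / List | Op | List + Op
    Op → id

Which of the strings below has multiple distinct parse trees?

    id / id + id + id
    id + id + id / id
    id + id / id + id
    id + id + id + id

id / id + id + id

id / id + id + id: 4 trees
id + id + id / id: 1 tree
id + id / id + id: 1 tree
id + id + id + id: 1 tree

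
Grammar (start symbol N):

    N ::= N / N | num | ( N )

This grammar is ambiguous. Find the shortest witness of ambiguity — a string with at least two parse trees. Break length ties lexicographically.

num / num / num

length 1: no string has ≥2 trees
length 3: no string has ≥2 trees
length 5: num / num / num has 2 parse trees

Two derivations of num / num / num:
  N ⇒ N / N ⇒ N / N / N ⇒ num / N / N ⇒ num / num / N ⇒ num / num / num
  N ⇒ N / N ⇒ num / N ⇒ num / N / N ⇒ num / num / N ⇒ num / num / num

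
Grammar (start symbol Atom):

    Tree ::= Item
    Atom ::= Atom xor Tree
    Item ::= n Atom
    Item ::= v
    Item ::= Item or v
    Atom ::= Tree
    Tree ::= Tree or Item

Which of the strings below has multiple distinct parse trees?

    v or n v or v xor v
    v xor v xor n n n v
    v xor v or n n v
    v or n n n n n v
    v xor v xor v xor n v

v or n v or v xor v: 6 trees
v xor v xor n n n v: 1 tree
v xor v or n n v: 1 tree
v or n n n n n v: 1 tree
v xor v xor v xor n v: 1 tree

v or n v or v xor v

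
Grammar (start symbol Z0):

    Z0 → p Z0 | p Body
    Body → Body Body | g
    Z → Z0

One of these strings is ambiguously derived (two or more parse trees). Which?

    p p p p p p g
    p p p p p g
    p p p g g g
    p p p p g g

p p p p p p g: 1 tree
p p p p p g: 1 tree
p p p g g g: 2 trees
p p p p g g: 1 tree

p p p g g g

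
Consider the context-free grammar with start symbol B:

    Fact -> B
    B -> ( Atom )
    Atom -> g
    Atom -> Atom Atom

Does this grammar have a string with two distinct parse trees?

Ambiguous

Witness: ( g g g )

Derivation 1: B ⇒ ( Atom ) ⇒ ( Atom Atom ) ⇒ ( g Atom ) ⇒ ( g Atom Atom ) ⇒ ( g g Atom ) ⇒ ( g g g )
Derivation 2: B ⇒ ( Atom ) ⇒ ( Atom Atom ) ⇒ ( Atom Atom Atom ) ⇒ ( g Atom Atom ) ⇒ ( g g Atom ) ⇒ ( g g g )

Two distinct leftmost derivations for the same string.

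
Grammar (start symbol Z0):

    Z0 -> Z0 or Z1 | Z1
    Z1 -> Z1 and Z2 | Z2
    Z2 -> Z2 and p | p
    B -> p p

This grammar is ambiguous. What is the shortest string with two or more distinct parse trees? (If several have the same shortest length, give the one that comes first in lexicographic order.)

length 1: no string has ≥2 trees
length 3: p and p has 2 parse trees

Two derivations of p and p:
  Z0 ⇒ Z1 ⇒ Z1 and Z2 ⇒ Z2 and Z2 ⇒ p and Z2 ⇒ p and p
  Z0 ⇒ Z1 ⇒ Z2 ⇒ Z2 and p ⇒ p and p

p and p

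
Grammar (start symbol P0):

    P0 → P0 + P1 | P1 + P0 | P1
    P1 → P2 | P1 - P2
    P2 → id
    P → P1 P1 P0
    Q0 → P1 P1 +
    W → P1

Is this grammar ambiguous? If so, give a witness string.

Ambiguous

Witness: id + id

Derivation 1: P0 ⇒ P0 + P1 ⇒ P1 + P1 ⇒ P2 + P1 ⇒ id + P1 ⇒ id + P2 ⇒ id + id
Derivation 2: P0 ⇒ P1 + P0 ⇒ P2 + P0 ⇒ id + P0 ⇒ id + P1 ⇒ id + P2 ⇒ id + id

Two distinct leftmost derivations for the same string.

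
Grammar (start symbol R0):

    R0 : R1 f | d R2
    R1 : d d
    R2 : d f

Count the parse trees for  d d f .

2

Parse trees for d d f:
  [R0 [R1 d d] f]
  [R0 d [R2 d f]]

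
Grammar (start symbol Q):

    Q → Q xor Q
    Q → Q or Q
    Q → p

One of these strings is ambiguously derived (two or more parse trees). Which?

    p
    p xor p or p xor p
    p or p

p: 1 tree
p xor p or p xor p: 5 trees
p or p: 1 tree

p xor p or p xor p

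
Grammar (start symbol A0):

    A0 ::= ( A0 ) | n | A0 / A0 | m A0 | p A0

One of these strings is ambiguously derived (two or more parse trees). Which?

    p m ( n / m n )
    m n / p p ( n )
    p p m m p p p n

p m ( n / m n ): 1 tree
m n / p p ( n ): 2 trees
p p m m p p p n: 1 tree

m n / p p ( n )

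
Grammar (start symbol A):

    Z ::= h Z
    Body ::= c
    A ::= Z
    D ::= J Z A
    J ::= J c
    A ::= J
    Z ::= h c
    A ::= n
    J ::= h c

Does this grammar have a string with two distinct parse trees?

Ambiguous

Witness: h c

Derivation 1: A ⇒ Z ⇒ h c
Derivation 2: A ⇒ J ⇒ h c

Two distinct leftmost derivations for the same string.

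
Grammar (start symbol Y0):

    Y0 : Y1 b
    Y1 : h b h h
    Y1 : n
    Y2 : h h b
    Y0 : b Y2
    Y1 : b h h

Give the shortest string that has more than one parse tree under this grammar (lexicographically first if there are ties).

length 2: no string has ≥2 trees
length 4: b h h b has 2 parse trees

Two derivations of b h h b:
  Y0 ⇒ Y1 b ⇒ b h h b
  Y0 ⇒ b Y2 ⇒ b h h b

b h h b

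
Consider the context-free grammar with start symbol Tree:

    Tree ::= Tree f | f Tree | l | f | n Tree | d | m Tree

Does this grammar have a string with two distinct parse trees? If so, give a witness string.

Witness: f f

Derivation 1: Tree ⇒ Tree f ⇒ f f
Derivation 2: Tree ⇒ f Tree ⇒ f f

Two distinct leftmost derivations for the same string.

Ambiguous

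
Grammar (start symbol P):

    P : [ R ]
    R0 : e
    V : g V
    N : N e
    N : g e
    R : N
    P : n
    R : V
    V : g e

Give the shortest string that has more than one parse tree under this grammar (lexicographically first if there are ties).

[ g e ]

length 1: no string has ≥2 trees
length 4: [ g e ] has 2 parse trees

Two derivations of [ g e ]:
  P ⇒ [ R ] ⇒ [ N ] ⇒ [ g e ]
  P ⇒ [ R ] ⇒ [ V ] ⇒ [ g e ]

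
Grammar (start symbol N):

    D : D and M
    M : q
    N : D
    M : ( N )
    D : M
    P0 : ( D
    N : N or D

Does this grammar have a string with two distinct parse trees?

Unambiguous

(P0 is unreachable from N, so its rules don't affect L(N).) This is a standard precedence ladder (N over D over M), with each level left-recursive on its own operator ('or' at N, 'and' at D). That structure is LR(1), hence unambiguous.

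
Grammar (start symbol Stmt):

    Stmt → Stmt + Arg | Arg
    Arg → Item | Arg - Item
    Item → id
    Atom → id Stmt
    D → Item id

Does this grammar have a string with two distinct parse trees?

Only Stmt, Arg, Item are reachable from Stmt; ignoring the rest: The grammar is stratified — Stmt handles '+' (left-recursive), Arg handles '-', Item atoms. Each operator has a fixed associativity and precedence level, so every string has one parse.

Unambiguous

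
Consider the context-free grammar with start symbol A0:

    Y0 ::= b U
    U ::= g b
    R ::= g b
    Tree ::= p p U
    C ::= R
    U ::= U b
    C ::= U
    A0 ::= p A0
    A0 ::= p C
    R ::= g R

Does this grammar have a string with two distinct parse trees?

Witness: p g b

Derivation 1: A0 ⇒ p C ⇒ p R ⇒ p g b
Derivation 2: A0 ⇒ p C ⇒ p U ⇒ p g b

Two distinct leftmost derivations for the same string.

Ambiguous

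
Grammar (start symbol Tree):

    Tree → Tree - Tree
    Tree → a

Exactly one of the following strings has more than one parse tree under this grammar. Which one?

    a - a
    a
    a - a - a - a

a - a - a - a

a - a: 1 tree
a: 1 tree
a - a - a - a: 5 trees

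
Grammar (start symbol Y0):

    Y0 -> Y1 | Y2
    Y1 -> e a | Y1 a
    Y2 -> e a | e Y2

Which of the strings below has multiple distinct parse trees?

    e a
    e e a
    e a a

e a

e a: 2 trees
e e a: 1 tree
e a a: 1 tree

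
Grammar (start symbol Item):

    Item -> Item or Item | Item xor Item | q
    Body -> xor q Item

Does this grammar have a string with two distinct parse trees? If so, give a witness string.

Witness: q or q or q

Derivation 1: Item ⇒ Item or Item ⇒ Item or Item or Item ⇒ q or Item or Item ⇒ q or q or Item ⇒ q or q or q
Derivation 2: Item ⇒ Item or Item ⇒ q or Item ⇒ q or Item or Item ⇒ q or q or Item ⇒ q or q or q

Two distinct leftmost derivations for the same string.

Ambiguous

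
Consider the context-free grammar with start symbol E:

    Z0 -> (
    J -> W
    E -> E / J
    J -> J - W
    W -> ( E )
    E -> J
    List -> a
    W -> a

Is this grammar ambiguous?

Only E, J, W are reachable from E; ignoring the rest: This is a standard precedence ladder (E over J over W), with each level left-recursive on its own operator ('/' at E, '-' at J). That structure is LR(1), hence unambiguous.

Unambiguous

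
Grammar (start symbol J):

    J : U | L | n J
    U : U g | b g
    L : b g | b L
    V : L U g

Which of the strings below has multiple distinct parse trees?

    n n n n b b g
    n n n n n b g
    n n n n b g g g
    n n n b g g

n n n n n b g

n n n n b b g: 1 tree
n n n n n b g: 2 trees
n n n n b g g g: 1 tree
n n n b g g: 1 tree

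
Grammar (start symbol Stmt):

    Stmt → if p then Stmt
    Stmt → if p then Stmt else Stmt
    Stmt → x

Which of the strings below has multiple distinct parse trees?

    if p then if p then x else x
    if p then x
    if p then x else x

if p then if p then x else x

if p then if p then x else x: 2 trees
if p then x: 1 tree
if p then x else x: 1 tree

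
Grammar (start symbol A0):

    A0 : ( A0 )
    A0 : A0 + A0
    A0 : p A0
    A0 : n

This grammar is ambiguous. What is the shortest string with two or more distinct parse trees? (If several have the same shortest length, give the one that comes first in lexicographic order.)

length 1: no string has ≥2 trees
length 2: no string has ≥2 trees
length 3: no string has ≥2 trees
length 4: p n + n has 2 parse trees

Two derivations of p n + n:
  A0 ⇒ A0 + A0 ⇒ p A0 + A0 ⇒ p n + A0 ⇒ p n + n
  A0 ⇒ p A0 ⇒ p A0 + A0 ⇒ p n + A0 ⇒ p n + n

p n + n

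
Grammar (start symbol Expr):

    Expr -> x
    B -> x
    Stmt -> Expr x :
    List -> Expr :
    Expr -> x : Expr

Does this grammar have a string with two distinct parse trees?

Unambiguous

(List, Stmt, B are unreachable from Expr, so their rules don't affect L(Expr).) Right-recursive list with a separator: after each atom, whether the separator follows determines the rule. One parse per string.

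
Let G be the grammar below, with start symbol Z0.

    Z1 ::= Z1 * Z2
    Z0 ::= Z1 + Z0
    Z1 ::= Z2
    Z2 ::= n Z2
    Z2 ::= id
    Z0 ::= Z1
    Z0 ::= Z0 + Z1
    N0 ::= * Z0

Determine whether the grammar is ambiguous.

Witness: id + id

Derivation 1: Z0 ⇒ Z1 + Z0 ⇒ Z2 + Z0 ⇒ id + Z0 ⇒ id + Z1 ⇒ id + Z2 ⇒ id + id
Derivation 2: Z0 ⇒ Z0 + Z1 ⇒ Z1 + Z1 ⇒ Z2 + Z1 ⇒ id + Z1 ⇒ id + Z2 ⇒ id + id

Two distinct leftmost derivations for the same string.

Ambiguous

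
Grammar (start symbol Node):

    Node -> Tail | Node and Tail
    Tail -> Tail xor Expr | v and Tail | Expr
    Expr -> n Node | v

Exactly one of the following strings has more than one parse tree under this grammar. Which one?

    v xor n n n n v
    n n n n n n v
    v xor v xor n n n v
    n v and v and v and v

v xor n n n n v: 1 tree
n n n n n n v: 1 tree
v xor v xor n n n v: 1 tree
n v and v and v and v: 20 trees

n v and v and v and v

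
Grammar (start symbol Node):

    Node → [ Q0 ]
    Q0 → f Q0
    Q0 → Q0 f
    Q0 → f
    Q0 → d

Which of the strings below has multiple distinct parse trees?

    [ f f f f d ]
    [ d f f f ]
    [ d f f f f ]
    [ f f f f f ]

[ f f f f f ]

[ f f f f d ]: 1 tree
[ d f f f ]: 1 tree
[ d f f f f ]: 1 tree
[ f f f f f ]: 16 trees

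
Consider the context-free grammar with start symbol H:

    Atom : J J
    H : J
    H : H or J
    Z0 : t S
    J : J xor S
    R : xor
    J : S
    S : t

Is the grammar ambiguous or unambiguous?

(Z0, R, Atom are unreachable from H, so their rules don't affect L(H).) The grammar is stratified — H handles 'or' (left-recursive), J handles 'xor', S atoms. Each operator has a fixed associativity and precedence level, so every string has one parse.

Unambiguous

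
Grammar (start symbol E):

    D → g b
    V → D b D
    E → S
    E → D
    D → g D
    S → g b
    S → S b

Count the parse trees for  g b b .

Parse trees for g b b:
  [E [S [S g b] b]]

1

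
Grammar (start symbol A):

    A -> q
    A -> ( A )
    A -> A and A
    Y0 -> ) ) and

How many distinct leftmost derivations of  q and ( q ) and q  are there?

2

Parse trees for q and ( q ) and q:
  [A [A q] and [A [A ( [A q] )] and [A q]]]
  [A [A [A q] and [A ( [A q] )]] and [A q]]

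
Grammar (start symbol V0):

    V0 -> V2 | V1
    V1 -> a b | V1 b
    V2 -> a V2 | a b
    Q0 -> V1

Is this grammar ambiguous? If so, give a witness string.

Ambiguous

Witness: a b

Derivation 1: V0 ⇒ V2 ⇒ a b
Derivation 2: V0 ⇒ V1 ⇒ a b

Two distinct leftmost derivations for the same string.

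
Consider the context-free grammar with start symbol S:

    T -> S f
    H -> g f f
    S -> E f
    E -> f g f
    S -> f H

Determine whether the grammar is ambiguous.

Witness: f g f f

Derivation 1: S ⇒ E f ⇒ f g f f
Derivation 2: S ⇒ f H ⇒ f g f f

Two distinct leftmost derivations for the same string.

Ambiguous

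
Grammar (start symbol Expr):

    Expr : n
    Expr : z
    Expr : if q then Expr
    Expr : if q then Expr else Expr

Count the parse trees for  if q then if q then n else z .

2

Parse trees for if q then if q then n else z:
  [Expr if q then [Expr if q then [Expr n] else [Expr z]]]
  [Expr if q then [Expr if q then [Expr n]] else [Expr z]]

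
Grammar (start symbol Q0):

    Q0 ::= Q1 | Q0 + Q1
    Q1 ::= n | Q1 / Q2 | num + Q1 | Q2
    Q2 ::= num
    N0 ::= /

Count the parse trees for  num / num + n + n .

Parse trees for num / num + n + n:
  [Q0 [Q0 [Q0 [Q1 [Q1 [Q2 num]] / [Q2 num]]] + [Q1 n]] + [Q1 n]]

1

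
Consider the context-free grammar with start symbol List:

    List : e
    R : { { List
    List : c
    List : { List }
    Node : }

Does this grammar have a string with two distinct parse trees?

Unambiguous

(Node, R are unreachable from List, so their rules don't affect L(List).) L(List) is { openⁿ atom closeⁿ : n ≥ 0 }. The bracket depth fixes n, and the derivation is forced at every step.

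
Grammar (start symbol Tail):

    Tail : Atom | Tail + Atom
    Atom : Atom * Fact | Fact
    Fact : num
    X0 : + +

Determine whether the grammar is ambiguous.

(X0 is unreachable from Tail, so its rules don't affect L(Tail).) This is a standard precedence ladder (Tail over Atom over Fact), with each level left-recursive on its own operator ('+' at Tail, '*' at Atom). That structure is LR(1), hence unambiguous.

Unambiguous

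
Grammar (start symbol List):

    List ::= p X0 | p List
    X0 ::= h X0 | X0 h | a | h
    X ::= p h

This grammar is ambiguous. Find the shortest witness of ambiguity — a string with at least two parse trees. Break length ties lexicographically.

p h h

length 2: no string has ≥2 trees
length 3: p h h has 2 parse trees

Two derivations of p h h:
  List ⇒ p X0 ⇒ p h X0 ⇒ p h h
  List ⇒ p X0 ⇒ p X0 h ⇒ p h h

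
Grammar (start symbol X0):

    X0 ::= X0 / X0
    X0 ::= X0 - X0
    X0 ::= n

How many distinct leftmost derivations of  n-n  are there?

Parse trees for n-n:
  [X0 [X0 n] - [X0 n]]

1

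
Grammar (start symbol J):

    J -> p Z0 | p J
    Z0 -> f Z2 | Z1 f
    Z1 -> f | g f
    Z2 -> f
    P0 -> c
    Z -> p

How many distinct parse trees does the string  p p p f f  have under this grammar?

2

Parse trees for p p p f f:
  [J p [J p [J p [Z0 f [Z2 f]]]]]
  [J p [J p [J p [Z0 [Z1 f] f]]]]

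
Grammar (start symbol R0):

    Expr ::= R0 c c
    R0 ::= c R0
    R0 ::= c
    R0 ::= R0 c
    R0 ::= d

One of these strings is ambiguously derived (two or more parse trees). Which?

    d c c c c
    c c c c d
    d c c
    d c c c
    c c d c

c c d c

d c c c c: 1 tree
c c c c d: 1 tree
d c c: 1 tree
d c c c: 1 tree
c c d c: 3 trees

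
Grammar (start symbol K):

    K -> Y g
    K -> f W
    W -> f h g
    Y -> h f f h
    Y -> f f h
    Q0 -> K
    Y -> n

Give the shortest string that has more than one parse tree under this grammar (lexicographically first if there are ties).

f f h g

length 2: no string has ≥2 trees
length 4: f f h g has 2 parse trees

Two derivations of f f h g:
  K ⇒ Y g ⇒ f f h g
  K ⇒ f W ⇒ f f h g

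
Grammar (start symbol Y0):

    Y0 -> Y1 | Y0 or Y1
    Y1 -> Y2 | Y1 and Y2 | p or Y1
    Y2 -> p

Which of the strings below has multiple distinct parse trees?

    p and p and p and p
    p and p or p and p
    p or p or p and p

p and p and p and p: 1 tree
p and p or p and p: 1 tree
p or p or p and p: 7 trees

p or p or p and p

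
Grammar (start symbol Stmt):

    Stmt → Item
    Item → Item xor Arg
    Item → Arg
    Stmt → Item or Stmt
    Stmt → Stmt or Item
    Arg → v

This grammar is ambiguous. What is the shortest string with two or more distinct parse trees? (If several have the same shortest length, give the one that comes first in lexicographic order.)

length 1: no string has ≥2 trees
length 3: v or v has 2 parse trees

Two derivations of v or v:
  Stmt ⇒ Item or Stmt ⇒ Arg or Stmt ⇒ v or Stmt ⇒ v or Item ⇒ v or Arg ⇒ v or v
  Stmt ⇒ Stmt or Item ⇒ Item or Item ⇒ Arg or Item ⇒ v or Item ⇒ v or Arg ⇒ v or v

v or v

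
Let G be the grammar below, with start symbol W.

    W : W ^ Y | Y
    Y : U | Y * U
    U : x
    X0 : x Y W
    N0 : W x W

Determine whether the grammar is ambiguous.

Unambiguous

Only W, Y, U are reachable from W; ignoring the rest: The grammar is stratified — W handles '^' (left-recursive), Y handles '*', U atoms. Each operator has a fixed associativity and precedence level, so every string has one parse.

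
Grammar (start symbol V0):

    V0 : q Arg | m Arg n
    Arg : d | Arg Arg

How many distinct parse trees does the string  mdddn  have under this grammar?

Parse trees for mdddn:
  [V0 m [Arg [Arg d] [Arg [Arg d] [Arg d]]] n]
  [V0 m [Arg [Arg [Arg d] [Arg d]] [Arg d]] n]

2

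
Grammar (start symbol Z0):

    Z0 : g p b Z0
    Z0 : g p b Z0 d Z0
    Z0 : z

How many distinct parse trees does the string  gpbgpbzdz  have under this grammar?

2

Parse trees for gpbgpbzdz:
  [Z0 g p b [Z0 g p b [Z0 z] d [Z0 z]]]
  [Z0 g p b [Z0 g p b [Z0 z]] d [Z0 z]]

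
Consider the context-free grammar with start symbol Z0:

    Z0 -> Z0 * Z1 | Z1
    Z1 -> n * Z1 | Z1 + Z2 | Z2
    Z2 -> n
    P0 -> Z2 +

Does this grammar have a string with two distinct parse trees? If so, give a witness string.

Ambiguous

Witness: n * n

Derivation 1: Z0 ⇒ Z0 * Z1 ⇒ Z1 * Z1 ⇒ Z2 * Z1 ⇒ n * Z1 ⇒ n * Z2 ⇒ n * n
Derivation 2: Z0 ⇒ Z1 ⇒ n * Z1 ⇒ n * Z2 ⇒ n * n

Two distinct leftmost derivations for the same string.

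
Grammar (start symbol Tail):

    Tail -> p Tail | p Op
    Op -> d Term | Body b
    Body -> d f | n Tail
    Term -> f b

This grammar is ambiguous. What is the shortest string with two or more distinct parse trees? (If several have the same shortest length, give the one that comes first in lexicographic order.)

length 4: p d f b has 2 parse trees

Two derivations of p d f b:
  Tail ⇒ p Op ⇒ p d Term ⇒ p d f b
  Tail ⇒ p Op ⇒ p Body b ⇒ p d f b

p d f b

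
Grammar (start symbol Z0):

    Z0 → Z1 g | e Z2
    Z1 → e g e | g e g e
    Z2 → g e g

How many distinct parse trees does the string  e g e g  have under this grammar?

2

Parse trees for e g e g:
  [Z0 [Z1 e g e] g]
  [Z0 e [Z2 g e g]]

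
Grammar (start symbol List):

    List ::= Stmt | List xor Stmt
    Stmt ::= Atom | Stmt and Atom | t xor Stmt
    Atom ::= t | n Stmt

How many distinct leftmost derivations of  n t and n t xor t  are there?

Parse trees for n t and n t xor t:
  [List [Stmt [Atom n [Stmt [Stmt [Atom t]] and [Atom n [Stmt t xor [Stmt [Atom t]]]]]]]]
  [List [Stmt [Stmt [Atom n [Stmt [Atom t]]]] and [Atom n [Stmt t xor [Stmt [Atom t]]]]]]
  [List [List [Stmt [Atom n [Stmt [Stmt [Atom t]] and [Atom n [Stmt [Atom t]]]]]]] xor [Stmt [Atom t]]]
  [List [List [Stmt [Stmt [Atom n [Stmt [Atom t]]]] and [Atom n [Stmt [Atom t]]]]] xor [Stmt [Atom t]]]

4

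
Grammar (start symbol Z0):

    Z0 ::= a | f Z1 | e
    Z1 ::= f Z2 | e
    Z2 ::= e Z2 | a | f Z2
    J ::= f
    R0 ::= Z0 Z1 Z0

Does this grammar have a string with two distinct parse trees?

Unambiguous

Only Z0, Z1, Z2 are reachable from Z0; ignoring the rest: Restricted to the reachable nonterminals, every rule has the form A → t or A → t B, and no two rules for the same A share a first terminal. The grammar encodes a DFA — one run per string.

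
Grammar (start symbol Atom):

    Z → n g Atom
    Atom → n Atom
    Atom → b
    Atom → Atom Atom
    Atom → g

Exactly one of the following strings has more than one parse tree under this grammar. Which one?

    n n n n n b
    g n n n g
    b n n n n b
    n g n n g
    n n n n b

n g n n g

n n n n n b: 1 tree
g n n n g: 1 tree
b n n n n b: 1 tree
n g n n g: 2 trees
n n n n b: 1 tree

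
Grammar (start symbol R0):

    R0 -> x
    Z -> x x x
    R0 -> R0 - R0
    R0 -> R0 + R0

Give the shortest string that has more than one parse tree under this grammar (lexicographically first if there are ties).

length 1: no string has ≥2 trees
length 3: no string has ≥2 trees
length 5: x + x + x has 2 parse trees

Two derivations of x + x + x:
  R0 ⇒ R0 + R0 ⇒ x + R0 ⇒ x + R0 + R0 ⇒ x + x + R0 ⇒ x + x + x
  R0 ⇒ R0 + R0 ⇒ R0 + R0 + R0 ⇒ x + R0 + R0 ⇒ x + x + R0 ⇒ x + x + x

x + x + x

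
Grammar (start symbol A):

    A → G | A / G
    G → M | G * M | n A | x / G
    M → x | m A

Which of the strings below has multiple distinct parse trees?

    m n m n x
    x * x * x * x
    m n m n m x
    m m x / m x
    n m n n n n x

m n m n x: 1 tree
x * x * x * x: 1 tree
m n m n m x: 1 tree
m m x / m x: 4 trees
n m n n n n x: 1 tree

m m x / m x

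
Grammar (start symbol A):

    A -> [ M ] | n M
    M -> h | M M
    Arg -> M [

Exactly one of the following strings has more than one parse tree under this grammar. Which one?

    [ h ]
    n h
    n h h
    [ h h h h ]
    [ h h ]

[ h ]: 1 tree
n h: 1 tree
n h h: 1 tree
[ h h h h ]: 5 trees
[ h h ]: 1 tree

[ h h h h ]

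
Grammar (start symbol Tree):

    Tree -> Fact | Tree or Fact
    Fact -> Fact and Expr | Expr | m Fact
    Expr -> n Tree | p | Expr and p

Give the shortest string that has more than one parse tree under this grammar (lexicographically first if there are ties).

length 1: no string has ≥2 trees
length 2: no string has ≥2 trees
length 3: p and p has 2 parse trees

Two derivations of p and p:
  Tree ⇒ Fact ⇒ Fact and Expr ⇒ Expr and Expr ⇒ p and Expr ⇒ p and p
  Tree ⇒ Fact ⇒ Expr ⇒ Expr and p ⇒ p and p

p and p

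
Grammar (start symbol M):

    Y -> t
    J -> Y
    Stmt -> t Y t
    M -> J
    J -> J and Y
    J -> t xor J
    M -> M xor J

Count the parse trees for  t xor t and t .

3

Parse trees for t xor t and t:
  [M [J [J t xor [J [Y t]]] and [Y t]]]
  [M [J t xor [J [J [Y t]] and [Y t]]]]
  [M [M [J [Y t]]] xor [J [J [Y t]] and [Y t]]]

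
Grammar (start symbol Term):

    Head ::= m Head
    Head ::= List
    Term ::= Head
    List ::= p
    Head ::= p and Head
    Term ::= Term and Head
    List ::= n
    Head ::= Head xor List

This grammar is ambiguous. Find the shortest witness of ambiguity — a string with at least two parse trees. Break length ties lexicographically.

p and n

length 1: no string has ≥2 trees
length 2: no string has ≥2 trees
length 3: p and n has 2 parse trees

Two derivations of p and n:
  Term ⇒ Head ⇒ p and Head ⇒ p and List ⇒ p and n
  Term ⇒ Term and Head ⇒ Head and Head ⇒ List and Head ⇒ p and Head ⇒ p and List ⇒ p and n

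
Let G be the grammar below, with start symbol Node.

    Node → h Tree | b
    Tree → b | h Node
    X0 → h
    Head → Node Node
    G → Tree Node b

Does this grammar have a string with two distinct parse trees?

(X0, Head, G are unreachable from Node, so their rules don't affect L(Node).) Each reachable nonterminal has at most one production per leading terminal, and all productions are right-linear; the derivation is determined token-by-token.

Unambiguous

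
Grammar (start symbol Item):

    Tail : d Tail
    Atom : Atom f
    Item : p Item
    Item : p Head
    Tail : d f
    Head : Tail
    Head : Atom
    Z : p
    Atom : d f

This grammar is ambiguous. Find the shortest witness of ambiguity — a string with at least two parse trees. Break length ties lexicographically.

p d f

length 3: p d f has 2 parse trees

Two derivations of p d f:
  Item ⇒ p Head ⇒ p Tail ⇒ p d f
  Item ⇒ p Head ⇒ p Atom ⇒ p d f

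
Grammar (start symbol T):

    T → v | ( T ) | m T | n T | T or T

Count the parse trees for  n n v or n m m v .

3

Parse trees for n n v or n m m v:
  [T n [T n [T [T v] or [T n [T m [T m [T v]]]]]]]
  [T n [T [T n [T v]] or [T n [T m [T m [T v]]]]]]
  [T [T n [T n [T v]]] or [T n [T m [T m [T v]]]]]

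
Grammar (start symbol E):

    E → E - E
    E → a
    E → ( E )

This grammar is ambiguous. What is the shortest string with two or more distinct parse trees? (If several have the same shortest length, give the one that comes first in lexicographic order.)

a - a - a

length 1: no string has ≥2 trees
length 3: no string has ≥2 trees
length 5: a - a - a has 2 parse trees

Two derivations of a - a - a:
  E ⇒ E - E ⇒ E - E - E ⇒ a - E - E ⇒ a - a - E ⇒ a - a - a
  E ⇒ E - E ⇒ a - E ⇒ a - E - E ⇒ a - a - E ⇒ a - a - a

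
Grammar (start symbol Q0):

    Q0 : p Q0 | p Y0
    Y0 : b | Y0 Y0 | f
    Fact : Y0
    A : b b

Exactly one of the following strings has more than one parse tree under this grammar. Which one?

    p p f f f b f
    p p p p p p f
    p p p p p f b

p p f f f b f

p p f f f b f: 14 trees
p p p p p p f: 1 tree
p p p p p f b: 1 tree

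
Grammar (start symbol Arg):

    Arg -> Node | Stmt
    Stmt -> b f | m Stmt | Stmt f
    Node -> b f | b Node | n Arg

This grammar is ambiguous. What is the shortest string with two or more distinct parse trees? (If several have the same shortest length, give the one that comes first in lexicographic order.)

length 2: b f has 2 parse trees

Two derivations of b f:
  Arg ⇒ Node ⇒ b f
  Arg ⇒ Stmt ⇒ b f

b f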